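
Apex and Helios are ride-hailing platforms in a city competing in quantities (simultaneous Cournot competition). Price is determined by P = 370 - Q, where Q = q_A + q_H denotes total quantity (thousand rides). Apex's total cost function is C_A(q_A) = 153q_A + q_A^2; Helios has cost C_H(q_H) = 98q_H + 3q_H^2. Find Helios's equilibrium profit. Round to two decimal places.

3157.71

Apex's profit: π_A = (370 - Q)q_A - (153q_A + q_A²). Setting ∂π_A/∂q_A = 0: 217 - 4q_A - (q_H) = 0.
Helios's profit: π_H = (370 - Q)q_H - (98q_H + 3q_H²). Setting ∂π_H/∂q_H = 0: 272 - 8q_H - (q_A) = 0.
So q_A = (217 - q_H)/4 and q_H = (272 - q_A)/8.
Substituting one into the other gives q_A = 1464/31 and q_H = 871/31.
Price P = 370 - 75.3226 = 294.6774.
Helios's profit: 294.6774·(871/31) - 98·(871/31) - 3(871/31)² = 3157.7149.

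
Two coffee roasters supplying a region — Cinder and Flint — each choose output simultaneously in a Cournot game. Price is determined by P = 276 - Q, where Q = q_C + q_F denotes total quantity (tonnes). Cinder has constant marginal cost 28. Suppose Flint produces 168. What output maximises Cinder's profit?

40

With the rival's output fixed at 168, Cinder's profit is π_C = (276 - 168 - q_C)q_C - (28q_C) = (108 - q_C)q_C - (28q_C).
∂π_C/∂q_C = 80 - 2q_C = 0, so q_C = 40.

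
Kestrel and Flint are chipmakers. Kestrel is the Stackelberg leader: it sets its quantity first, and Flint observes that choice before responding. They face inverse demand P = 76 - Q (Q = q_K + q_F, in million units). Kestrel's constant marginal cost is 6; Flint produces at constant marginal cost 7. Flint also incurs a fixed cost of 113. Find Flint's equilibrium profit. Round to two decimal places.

The follower Flint best-responds to any q_K: π_F = (76 - Q)q_F - 7q_F.
Follower FOC: 69 - q_K - 2q_F = 0, so q_F(q_K) = (69 - q_K)/2.
Kestrel substitutes q_F(q_K) into its own profit: π_K = q_K(76 - q_K - (69 - q_K)/2) - 6q_K = (83/2 - (1/2)q_K)q_K - 6q_K.
Maximising: ∂π_K/∂q_K = 71/2 - q_K = 0, giving q_K = 71/2.
Then q_F = (69 - 71/2)/2 = 67/4.
Price P = 76 - 209/4 = 95/4.
Flint's profit: (95/4 - 7)·(67/4) - 113 = 167.5625.

167.56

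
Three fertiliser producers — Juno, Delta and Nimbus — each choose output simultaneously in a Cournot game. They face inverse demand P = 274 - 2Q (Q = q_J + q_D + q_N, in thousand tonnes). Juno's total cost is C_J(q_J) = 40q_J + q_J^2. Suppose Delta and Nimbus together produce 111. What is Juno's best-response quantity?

With rivals' combined output fixed at 111, Juno's profit is π_J = (274 - 2·111 - 2q_J)q_J - (40q_J + q_J²) = (52 - 2q_J)q_J - (40q_J + q_J²).
∂π_J/∂q_J = 12 - 6q_J = 0, so q_J = 2.

2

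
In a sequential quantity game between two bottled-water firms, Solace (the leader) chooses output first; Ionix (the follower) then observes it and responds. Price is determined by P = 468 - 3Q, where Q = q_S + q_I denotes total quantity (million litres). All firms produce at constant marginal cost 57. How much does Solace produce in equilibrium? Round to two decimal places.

68.50

Solve by backward induction. Given q_S, the follower Ionix maximises π_I = (468 - 3q_S - 3q_I)q_I - 57q_I.
∂π_I/∂q_I = 411 - 3q_S - 6q_I = 0 gives the reaction function q_I = (411 - 3q_S)/6.
Solace substitutes q_I(q_S) into its own profit: π_S = q_S(468 - 3q_S - (411 - 3q_S)/2) - 57q_S = (525/2 - (3/2)q_S)q_S - 57q_S.
The leader's first-order condition 411/2 - 3q_S = 0 yields q_S = 137/2.
Then q_I = (411 - 3·(137/2))/6 = 137/4.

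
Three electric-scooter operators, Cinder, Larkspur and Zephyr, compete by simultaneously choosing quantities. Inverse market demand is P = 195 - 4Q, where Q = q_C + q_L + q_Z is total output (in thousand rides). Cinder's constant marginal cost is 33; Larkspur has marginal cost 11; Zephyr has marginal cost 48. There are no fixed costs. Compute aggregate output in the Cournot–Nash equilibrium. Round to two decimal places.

30.81

Cinder's profit: π_C = (195 - 4Q)q_C - (33q_C). Setting ∂π_C/∂q_C = 0: 162 - 8q_C - 4(q_L + q_Z) = 0.
Larkspur's profit: π_L = (195 - 4Q)q_L - (11q_L). Setting ∂π_L/∂q_L = 0: 184 - 8q_L - 4(q_C + q_Z) = 0.
Zephyr's first-order condition: 147 - 8q_Z - 4(q_C + q_L) = 0.
Adding the 3 conditions: 493 − 8Q − 8Q = 0, i.e. Q = 493/16.
Back-substituting: q_C = (162 − 493/4)/4 = 155/16, q_L = (184 − 493/4)/4 = 243/16, q_Z = (147 − 493/4)/4 = 95/16.
Total output Q = 155/16 + 243/16 + 95/16 = 493/16.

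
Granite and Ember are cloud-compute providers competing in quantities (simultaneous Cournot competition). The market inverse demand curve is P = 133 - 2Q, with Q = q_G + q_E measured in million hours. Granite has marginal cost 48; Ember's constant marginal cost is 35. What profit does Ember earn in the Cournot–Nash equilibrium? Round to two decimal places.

Granite's profit: π_G = (133 - 2Q)q_G - (48q_G). Setting ∂π_G/∂q_G = 0: 85 - 4q_G - 2(q_E) = 0.
Ember's profit: π_E = (133 - 2Q)q_E - (35q_E). Setting ∂π_E/∂q_E = 0: 98 - 4q_E - 2(q_G) = 0.
Rearranging gives the reaction functions q_G = (85 - 2q_E)/4 and q_E = (98 - 2q_G)/4.
Substituting one into the other gives q_G = 12 and q_E = 37/2.
Price P = 133 - 2·(61/2) = 72.
Ember's profit: (72 - 35)·(37/2) = 1369/2.

684.50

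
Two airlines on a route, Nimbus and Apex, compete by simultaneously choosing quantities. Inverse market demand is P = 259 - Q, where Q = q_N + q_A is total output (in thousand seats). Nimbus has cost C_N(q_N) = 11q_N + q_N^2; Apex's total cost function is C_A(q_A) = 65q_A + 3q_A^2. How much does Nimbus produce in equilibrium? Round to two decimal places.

57.74

Nimbus's profit: π_N = (259 - Q)q_N - (11q_N + q_N²). Setting ∂π_N/∂q_N = 0: 248 - 4q_N - (q_A) = 0.
Apex's profit: π_A = (259 - Q)q_A - (65q_A + 3q_A²). Setting ∂π_A/∂q_A = 0: 194 - 8q_A - (q_N) = 0.
Best responses: q_N = (248 - q_A)/4, q_A = (194 - q_N)/8.
Substituting one into the other gives q_N = 1790/31 and q_A = 528/31.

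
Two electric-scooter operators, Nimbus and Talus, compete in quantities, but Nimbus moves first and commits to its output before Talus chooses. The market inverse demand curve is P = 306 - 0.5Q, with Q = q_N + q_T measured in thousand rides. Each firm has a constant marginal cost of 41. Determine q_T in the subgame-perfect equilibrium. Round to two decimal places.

132.50

Solve by backward induction. Given q_N, the follower Talus maximises π_T = (306 - (1/2)q_N - (1/2)q_T)q_T - 41q_T.
Setting the follower's marginal profit to zero, 265 - (1/2)q_N - q_T = 0, i.e. q_T = (265 - (1/2)q_N).
Nimbus substitutes q_T(q_N) into its own profit: π_N = q_N(306 - (1/2)q_N - (265 - (1/2)q_N)/2) - 41q_N = (347/2 - (1/4)q_N)q_N - 41q_N.
Maximising: ∂π_N/∂q_N = 265/2 - (1/2)q_N = 0, giving q_N = 265.
Then q_T = (265 - (1/2)·265) = 265/2.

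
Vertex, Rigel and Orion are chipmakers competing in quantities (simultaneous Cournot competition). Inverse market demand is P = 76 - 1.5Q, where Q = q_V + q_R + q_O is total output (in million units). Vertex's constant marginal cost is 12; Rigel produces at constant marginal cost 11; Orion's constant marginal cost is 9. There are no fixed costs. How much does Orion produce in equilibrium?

Vertex's profit: π_V = (76 - 1.5Q)q_V - (12q_V). Setting ∂π_V/∂q_V = 0: 64 - 3q_V - (3/2)(q_R + q_O) = 0.
Rigel's profit: π_R = (76 - 1.5Q)q_R - (11q_R). Setting ∂π_R/∂q_R = 0: 65 - 3q_R - (3/2)(q_V + q_O) = 0.
Orion's first-order condition: 67 - 3q_O - (3/2)(q_V + q_R) = 0.
Adding the 3 first-order conditions: 196 − 6Q = 0, so Q = 98/3.
Back-substituting: q_V = (64 − 49)/(3/2) = 10, q_R = (65 − 49)/(3/2) = 32/3, q_O = (67 − 49)/(3/2) = 12.

12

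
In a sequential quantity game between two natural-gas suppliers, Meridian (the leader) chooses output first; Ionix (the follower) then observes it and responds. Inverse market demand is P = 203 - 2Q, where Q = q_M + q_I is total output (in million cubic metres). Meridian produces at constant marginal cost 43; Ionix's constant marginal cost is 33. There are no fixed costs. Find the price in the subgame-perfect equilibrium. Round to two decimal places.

The follower Ionix best-responds to any q_M: π_I = (203 - 2Q)q_I - 33q_I.
Follower FOC: 170 - 2q_M - 4q_I = 0, so q_I(q_M) = (170 - 2q_M)/4.
Meridian substitutes q_I(q_M) into its own profit: π_M = q_M(203 - 2q_M - (170 - 2q_M)/2) - 43q_M = (118 - q_M)q_M - 43q_M.
The leader's first-order condition 75 - 2q_M = 0 yields q_M = 75/2.
Then q_I = (170 - 2·(75/2))/4 = 95/4.
Total output Q = 245/4, so price P = 203 - 2·(245/4) = 161/2.

80.50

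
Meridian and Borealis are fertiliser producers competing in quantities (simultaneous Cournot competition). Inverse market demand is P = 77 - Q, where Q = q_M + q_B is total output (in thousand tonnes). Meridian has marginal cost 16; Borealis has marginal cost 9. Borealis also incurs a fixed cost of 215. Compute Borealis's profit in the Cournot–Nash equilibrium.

Meridian's profit: π_M = (77 - Q)q_M - (16q_M). Setting ∂π_M/∂q_M = 0: 61 - 2q_M - (q_B) = 0.
Borealis's profit: π_B = (77 - Q)q_B - (9q_B). Setting ∂π_B/∂q_B = 0: 68 - 2q_B - (q_M) = 0.
Best responses: q_M = (61 - q_B)/2, q_B = (68 - q_M)/2.
Substituting one into the other gives q_M = 18 and q_B = 25.
Price P = 77 - 43 = 34.
Borealis's profit: (34 - 9)·25 - 215 = 410.

410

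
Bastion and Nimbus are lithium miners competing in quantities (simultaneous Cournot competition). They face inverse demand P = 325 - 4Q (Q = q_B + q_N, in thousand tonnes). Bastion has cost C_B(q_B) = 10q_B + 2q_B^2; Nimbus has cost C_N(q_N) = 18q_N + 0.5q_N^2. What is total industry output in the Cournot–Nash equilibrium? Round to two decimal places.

Bastion's profit: π_B = (325 - 4Q)q_B - (10q_B + 2q_B²). Setting ∂π_B/∂q_B = 0: 315 - 12q_B - 4(q_N) = 0.
Nimbus's first-order condition: 307 - 9q_N - 4(q_B) = 0.
Best responses: q_B = (315 - 4q_N)/12, q_N = (307 - 4q_B)/9.
Substituting one into the other gives q_B = 1607/92 and q_N = 606/23.
Total output Q = 1607/92 + 606/23 = 43.8152.

43.82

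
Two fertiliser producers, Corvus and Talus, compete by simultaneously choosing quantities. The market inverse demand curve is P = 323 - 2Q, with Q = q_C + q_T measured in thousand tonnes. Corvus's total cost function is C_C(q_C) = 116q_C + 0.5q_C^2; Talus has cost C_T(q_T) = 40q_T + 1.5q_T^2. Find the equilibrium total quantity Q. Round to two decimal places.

60.77

Corvus's profit: π_C = (323 - 2Q)q_C - (116q_C + (1/2)q_C²). Setting ∂π_C/∂q_C = 0: 207 - 5q_C - 2(q_T) = 0.
Talus's first-order condition: 283 - 7q_T - 2(q_C) = 0.
Best responses: q_C = (207 - 2q_T)/5, q_T = (283 - 2q_C)/7.
Substituting one into the other gives q_C = 883/31 and q_T = 1001/31.
Total output Q = 883/31 + 1001/31 = 1884/31.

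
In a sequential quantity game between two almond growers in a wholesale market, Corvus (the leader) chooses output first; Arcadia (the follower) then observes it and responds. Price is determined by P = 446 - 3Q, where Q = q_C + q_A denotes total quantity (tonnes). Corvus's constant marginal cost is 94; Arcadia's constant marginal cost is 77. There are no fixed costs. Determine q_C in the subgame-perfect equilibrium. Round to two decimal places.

Solve by backward induction. Given q_C, the follower Arcadia maximises π_A = (446 - 3q_C - 3q_A)q_A - 77q_A.
∂π_A/∂q_A = 369 - 3q_C - 6q_A = 0 gives the reaction function q_A = (369 - 3q_C)/6.
The leader anticipates this reaction. Substituting into P = 446 - 3Q gives P = 523/2 - (3/2)q_C, so π_C = (523/2 - (3/2)q_C)q_C - 94q_C.
The leader's first-order condition 335/2 - 3q_C = 0 yields q_C = 335/6.
Then q_A = (369 - 3·(335/6))/6 = 403/12.

55.83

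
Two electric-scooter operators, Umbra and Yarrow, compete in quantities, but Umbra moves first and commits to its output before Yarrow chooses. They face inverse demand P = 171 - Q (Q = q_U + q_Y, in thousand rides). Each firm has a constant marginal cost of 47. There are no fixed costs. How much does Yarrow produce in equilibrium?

Solve by backward induction. Given q_U, the follower Yarrow maximises π_Y = (171 - q_U - q_Y)q_Y - 47q_Y.
Follower FOC: 124 - q_U - 2q_Y = 0, so q_Y(q_U) = (124 - q_U)/2.
The leader anticipates this reaction. Substituting into P = 171 - Q gives P = 109 - (1/2)q_U, so π_U = (109 - (1/2)q_U)q_U - 47q_U.
Maximising: ∂π_U/∂q_U = 62 - q_U = 0, giving q_U = 62.
Then q_Y = (124 - 62)/2 = 31.

31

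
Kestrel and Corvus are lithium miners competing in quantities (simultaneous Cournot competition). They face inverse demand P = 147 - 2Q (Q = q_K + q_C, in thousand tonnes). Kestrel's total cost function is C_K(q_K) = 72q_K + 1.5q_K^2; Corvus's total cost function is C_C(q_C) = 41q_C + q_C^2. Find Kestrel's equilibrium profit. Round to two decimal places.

137.30

Kestrel's profit: π_K = (147 - 2Q)q_K - (72q_K + (3/2)q_K²). Setting ∂π_K/∂q_K = 0: 75 - 7q_K - 2(q_C) = 0.
Corvus's profit: π_C = (147 - 2Q)q_C - (41q_C + q_C²). Setting ∂π_C/∂q_C = 0: 106 - 6q_C - 2(q_K) = 0.
Rearranging gives the reaction functions q_K = (75 - 2q_C)/7 and q_C = (106 - 2q_K)/6.
Solving the pair: q_K = 119/19, q_C = 296/19.
Price P = 147 - 2·(415/19) = 1963/19.
Kestrel's profit: (1963/19)·(119/19) - 72·(119/19) - (3/2)(119/19)² = 137.2950.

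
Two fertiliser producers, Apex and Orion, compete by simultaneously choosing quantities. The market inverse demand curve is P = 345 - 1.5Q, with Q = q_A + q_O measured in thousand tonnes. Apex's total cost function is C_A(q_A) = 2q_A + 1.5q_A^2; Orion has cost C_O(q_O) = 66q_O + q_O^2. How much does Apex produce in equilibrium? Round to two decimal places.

46.72

Apex's profit: π_A = (345 - 1.5Q)q_A - (2q_A + (3/2)q_A²). Setting ∂π_A/∂q_A = 0: 343 - 6q_A - (3/2)(q_O) = 0.
Orion's first-order condition: 279 - 5q_O - (3/2)(q_A) = 0.
So q_A = (343 - (3/2)q_O)/6 and q_O = (279 - (3/2)q_A)/5.
Substituting one into the other gives q_A = 46.7207 and q_O = 1546/37.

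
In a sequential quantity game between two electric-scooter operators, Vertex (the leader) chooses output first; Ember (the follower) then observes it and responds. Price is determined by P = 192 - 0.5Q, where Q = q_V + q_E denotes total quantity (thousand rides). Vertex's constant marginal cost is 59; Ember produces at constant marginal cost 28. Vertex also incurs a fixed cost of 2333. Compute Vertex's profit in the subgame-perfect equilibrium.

Solve by backward induction. Given q_V, the follower Ember maximises π_E = (192 - (1/2)q_V - (1/2)q_E)q_E - 28q_E.
∂π_E/∂q_E = 164 - (1/2)q_V - q_E = 0 gives the reaction function q_E = (164 - (1/2)q_V).
Vertex substitutes q_E(q_V) into its own profit: π_V = q_V(192 - (1/2)q_V - (164 - (1/2)q_V)/2) - 59q_V = (110 - (1/4)q_V)q_V - 59q_V.
Maximising: ∂π_V/∂q_V = 51 - (1/2)q_V = 0, giving q_V = 102.
Then q_E = (164 - (1/2)·102) = 113.
Price P = 192 - (1/2)·215 = 169/2.
Vertex's profit: (169/2 - 59)·102 - 2333 = 268.

268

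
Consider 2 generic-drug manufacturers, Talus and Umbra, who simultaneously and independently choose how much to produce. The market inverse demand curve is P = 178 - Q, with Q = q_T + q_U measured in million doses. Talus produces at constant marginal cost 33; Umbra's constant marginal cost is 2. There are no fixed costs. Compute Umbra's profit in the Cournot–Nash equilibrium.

4761

Talus's profit: π_T = (178 - Q)q_T - (33q_T). Setting ∂π_T/∂q_T = 0: 145 - 2q_T - (q_U) = 0.
Umbra's profit: π_U = (178 - Q)q_U - (2q_U). Setting ∂π_U/∂q_U = 0: 176 - 2q_U - (q_T) = 0.
Best responses: q_T = (145 - q_U)/2, q_U = (176 - q_T)/2.
Solving the pair: q_T = 38, q_U = 69.
Price P = 178 - 107 = 71.
Umbra's profit: (71 - 2)·69 = 4761.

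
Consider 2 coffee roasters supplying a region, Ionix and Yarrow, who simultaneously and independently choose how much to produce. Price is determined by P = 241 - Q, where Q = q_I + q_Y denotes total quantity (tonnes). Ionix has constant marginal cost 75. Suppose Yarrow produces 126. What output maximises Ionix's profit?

20

With the rival's output fixed at 126, Ionix's profit is π_I = (241 - 126 - q_I)q_I - (75q_I) = (115 - q_I)q_I - (75q_I).
∂π_I/∂q_I = 40 - 2q_I = 0, so q_I = 20.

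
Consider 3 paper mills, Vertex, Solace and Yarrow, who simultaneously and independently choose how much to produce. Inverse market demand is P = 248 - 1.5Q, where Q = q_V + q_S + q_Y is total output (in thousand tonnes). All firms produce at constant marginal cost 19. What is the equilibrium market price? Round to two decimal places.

76.25

Each firm earns π_i = (248 - 1.5Q)q_i - 19q_i.
Setting ∂π_i/∂q_i = 0 with rivals' quantities fixed: 229 - 3q_i - (3/2)·Σ_{j≠i} q_j = 0.
With identical firms every q_j equals q_i, so Σ_{j≠i} q_j = 2q_i and 229 = 6q_i, giving q_i = 229/6.
Total output Q = 229/2, so price P = 248 - (3/2)·(229/2) = 305/4.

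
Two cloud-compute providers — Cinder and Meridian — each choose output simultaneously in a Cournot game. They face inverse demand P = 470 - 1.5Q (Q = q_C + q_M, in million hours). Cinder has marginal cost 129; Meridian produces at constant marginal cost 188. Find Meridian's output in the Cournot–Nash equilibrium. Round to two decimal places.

Cinder's profit: π_C = (470 - 1.5Q)q_C - (129q_C). Setting ∂π_C/∂q_C = 0: 341 - 3q_C - (3/2)(q_M) = 0.
Meridian's profit: π_M = (470 - 1.5Q)q_M - (188q_M). Setting ∂π_M/∂q_M = 0: 282 - 3q_M - (3/2)(q_C) = 0.
So q_C = (341 - (3/2)q_M)/3 and q_M = (282 - (3/2)q_C)/3.
Substituting one into the other gives q_C = 800/9 and q_M = 446/9.

49.56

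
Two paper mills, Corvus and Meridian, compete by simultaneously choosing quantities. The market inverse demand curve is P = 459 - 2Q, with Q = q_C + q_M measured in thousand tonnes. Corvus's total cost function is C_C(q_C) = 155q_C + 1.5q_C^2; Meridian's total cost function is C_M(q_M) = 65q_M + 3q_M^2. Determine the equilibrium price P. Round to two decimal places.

Corvus's profit: π_C = (459 - 2Q)q_C - (155q_C + (3/2)q_C²). Setting ∂π_C/∂q_C = 0: 304 - 7q_C - 2(q_M) = 0.
Meridian's profit: π_M = (459 - 2Q)q_M - (65q_M + 3q_M²). Setting ∂π_M/∂q_M = 0: 394 - 10q_M - 2(q_C) = 0.
So q_C = (304 - 2q_M)/7 and q_M = (394 - 2q_C)/10.
Substituting one into the other gives q_C = 1126/33 and q_M = 1075/33.
Total output Q = 66.6970, so price P = 459 - 2·66.6970 = 325.6061.

325.61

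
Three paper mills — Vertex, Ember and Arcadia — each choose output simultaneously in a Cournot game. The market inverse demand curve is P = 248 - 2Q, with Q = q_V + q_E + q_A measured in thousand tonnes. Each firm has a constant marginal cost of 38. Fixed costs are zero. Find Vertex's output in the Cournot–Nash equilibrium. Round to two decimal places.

26.25

Each firm earns π_i = (248 - 2Q)q_i - 38q_i.
Setting ∂π_i/∂q_i = 0 with rivals' quantities fixed: 210 - 4q_i - 2·Σ_{j≠i} q_j = 0.
With identical firms every q_j equals q_i, so Σ_{j≠i} q_j = 2q_i and 210 = 8q_i, giving q_i = 105/4.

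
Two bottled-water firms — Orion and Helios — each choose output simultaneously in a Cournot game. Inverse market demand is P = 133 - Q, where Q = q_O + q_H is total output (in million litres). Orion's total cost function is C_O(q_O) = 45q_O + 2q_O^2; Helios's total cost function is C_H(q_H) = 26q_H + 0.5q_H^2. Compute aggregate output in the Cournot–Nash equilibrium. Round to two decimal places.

Orion's profit: π_O = (133 - Q)q_O - (45q_O + 2q_O²). Setting ∂π_O/∂q_O = 0: 88 - 6q_O - (q_H) = 0.
Helios's first-order condition: 107 - 3q_H - (q_O) = 0.
So q_O = (88 - q_H)/6 and q_H = (107 - q_O)/3.
Solving the pair: q_O = 157/17, q_H = 554/17.
Total output Q = 157/17 + 554/17 = 711/17.

41.82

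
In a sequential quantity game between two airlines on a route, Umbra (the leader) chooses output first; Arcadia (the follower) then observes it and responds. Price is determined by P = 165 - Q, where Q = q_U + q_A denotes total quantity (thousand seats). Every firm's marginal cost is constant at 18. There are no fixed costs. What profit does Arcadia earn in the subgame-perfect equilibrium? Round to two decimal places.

Solve by backward induction. Given q_U, the follower Arcadia maximises π_A = (165 - q_U - q_A)q_A - 18q_A.
Follower FOC: 147 - q_U - 2q_A = 0, so q_A(q_U) = (147 - q_U)/2.
The leader anticipates this reaction. Substituting into P = 165 - Q gives P = 183/2 - (1/2)q_U, so π_U = (183/2 - (1/2)q_U)q_U - 18q_U.
Leader FOC: 147/2 - q_U = 0, so q_U = 147/2.
Then q_A = (147 - 147/2)/2 = 147/4.
Price P = 165 - 441/4 = 219/4.
Arcadia's profit: (219/4 - 18)·(147/4) = 1350.5625.

1350.56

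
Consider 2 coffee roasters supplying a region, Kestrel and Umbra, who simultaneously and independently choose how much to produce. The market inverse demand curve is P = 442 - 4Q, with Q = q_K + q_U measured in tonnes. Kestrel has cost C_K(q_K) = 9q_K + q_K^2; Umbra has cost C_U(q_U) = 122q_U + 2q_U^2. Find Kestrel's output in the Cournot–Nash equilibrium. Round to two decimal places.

Kestrel's profit: π_K = (442 - 4Q)q_K - (9q_K + q_K²). Setting ∂π_K/∂q_K = 0: 433 - 10q_K - 4(q_U) = 0.
Umbra's profit: π_U = (442 - 4Q)q_U - (122q_U + 2q_U²). Setting ∂π_U/∂q_U = 0: 320 - 12q_U - 4(q_K) = 0.
So q_K = (433 - 4q_U)/10 and q_U = (320 - 4q_K)/12.
Solving the pair: q_K = 979/26, q_U = 367/26.

37.65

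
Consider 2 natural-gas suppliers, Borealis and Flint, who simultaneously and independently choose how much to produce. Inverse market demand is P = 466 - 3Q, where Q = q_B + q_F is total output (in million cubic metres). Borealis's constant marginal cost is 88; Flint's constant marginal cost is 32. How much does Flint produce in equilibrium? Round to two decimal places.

Borealis's profit: π_B = (466 - 3Q)q_B - (88q_B). Setting ∂π_B/∂q_B = 0: 378 - 6q_B - 3(q_F) = 0.
Flint's first-order condition: 434 - 6q_F - 3(q_B) = 0.
So q_B = (378 - 3q_F)/6 and q_F = (434 - 3q_B)/6.
Substituting one into the other gives q_B = 322/9 and q_F = 490/9.

54.44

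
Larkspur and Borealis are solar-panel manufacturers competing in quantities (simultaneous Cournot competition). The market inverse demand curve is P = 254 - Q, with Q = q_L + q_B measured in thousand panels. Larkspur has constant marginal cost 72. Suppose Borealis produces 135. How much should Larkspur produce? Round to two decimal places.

23.50

With the rival's output fixed at 135, Larkspur's profit is π_L = (254 - 135 - q_L)q_L - (72q_L) = (119 - q_L)q_L - (72q_L).
∂π_L/∂q_L = 47 - 2q_L = 0, so q_L = 47/2.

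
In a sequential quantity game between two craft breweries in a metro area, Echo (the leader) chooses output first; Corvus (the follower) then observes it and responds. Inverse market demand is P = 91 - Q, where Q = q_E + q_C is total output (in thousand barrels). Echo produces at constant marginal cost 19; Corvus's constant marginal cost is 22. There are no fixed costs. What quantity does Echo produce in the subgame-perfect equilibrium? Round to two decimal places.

37.50

Solve by backward induction. Given q_E, the follower Corvus maximises π_C = (91 - q_E - q_C)q_C - 22q_C.
Follower FOC: 69 - q_E - 2q_C = 0, so q_C(q_E) = (69 - q_E)/2.
Echo substitutes q_C(q_E) into its own profit: π_E = q_E(91 - q_E - (69 - q_E)/2) - 19q_E = (113/2 - (1/2)q_E)q_E - 19q_E.
The leader's first-order condition 75/2 - q_E = 0 yields q_E = 75/2.
Then q_C = (69 - 75/2)/2 = 63/4.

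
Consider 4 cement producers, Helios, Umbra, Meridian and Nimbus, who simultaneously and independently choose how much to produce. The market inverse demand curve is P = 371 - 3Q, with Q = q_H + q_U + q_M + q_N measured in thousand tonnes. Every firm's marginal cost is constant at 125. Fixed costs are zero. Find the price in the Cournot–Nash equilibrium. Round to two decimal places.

Each firm earns π_i = (371 - 3Q)q_i - 125q_i.
First-order condition (treating rivals' output as given): 246 - 6q_i - 3·Σ_{j≠i} q_j = 0.
With identical firms every q_j equals q_i, so Σ_{j≠i} q_j = 3q_i and 246 = 15q_i, giving q_i = 82/5.
Total output Q = 328/5, so price P = 371 - 3·(328/5) = 871/5.

174.20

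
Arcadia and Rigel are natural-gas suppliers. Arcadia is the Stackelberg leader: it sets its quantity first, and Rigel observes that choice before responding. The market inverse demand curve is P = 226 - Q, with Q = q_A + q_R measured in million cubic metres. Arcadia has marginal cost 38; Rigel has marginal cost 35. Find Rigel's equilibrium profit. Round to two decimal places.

The follower Rigel best-responds to any q_A: π_R = (226 - Q)q_R - 35q_R.
Follower FOC: 191 - q_A - 2q_R = 0, so q_R(q_A) = (191 - q_A)/2.
Arcadia substitutes q_R(q_A) into its own profit: π_A = q_A(226 - q_A - (191 - q_A)/2) - 38q_A = (261/2 - (1/2)q_A)q_A - 38q_A.
The leader's first-order condition 185/2 - q_A = 0 yields q_A = 185/2.
Then q_R = (191 - 185/2)/2 = 197/4.
Price P = 226 - 567/4 = 337/4.
Rigel's profit: (337/4 - 35)·(197/4) = 2425.5625.

2425.56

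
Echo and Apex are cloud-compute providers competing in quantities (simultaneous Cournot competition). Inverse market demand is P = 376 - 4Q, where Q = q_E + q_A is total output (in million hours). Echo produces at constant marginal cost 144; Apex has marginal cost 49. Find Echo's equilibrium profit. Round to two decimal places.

521.36

Echo's profit: π_E = (376 - 4Q)q_E - (144q_E). Setting ∂π_E/∂q_E = 0: 232 - 8q_E - 4(q_A) = 0.
Apex's first-order condition: 327 - 8q_A - 4(q_E) = 0.
Best responses: q_E = (232 - 4q_A)/8, q_A = (327 - 4q_E)/8.
Substituting one into the other gives q_E = 137/12 and q_A = 211/6.
Price P = 376 - 4·(559/12) = 569/3.
Echo's profit: (569/3 - 144)·(137/12) = 521.3611.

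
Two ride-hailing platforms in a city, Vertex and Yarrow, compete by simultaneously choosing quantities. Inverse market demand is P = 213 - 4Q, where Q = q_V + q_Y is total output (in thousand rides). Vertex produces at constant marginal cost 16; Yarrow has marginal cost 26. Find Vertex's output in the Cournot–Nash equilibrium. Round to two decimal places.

17.25

Vertex's profit: π_V = (213 - 4Q)q_V - (16q_V). Setting ∂π_V/∂q_V = 0: 197 - 8q_V - 4(q_Y) = 0.
Yarrow's profit: π_Y = (213 - 4Q)q_Y - (26q_Y). Setting ∂π_Y/∂q_Y = 0: 187 - 8q_Y - 4(q_V) = 0.
Rearranging gives the reaction functions q_V = (197 - 4q_Y)/8 and q_Y = (187 - 4q_V)/8.
Substituting one into the other gives q_V = 69/4 and q_Y = 59/4.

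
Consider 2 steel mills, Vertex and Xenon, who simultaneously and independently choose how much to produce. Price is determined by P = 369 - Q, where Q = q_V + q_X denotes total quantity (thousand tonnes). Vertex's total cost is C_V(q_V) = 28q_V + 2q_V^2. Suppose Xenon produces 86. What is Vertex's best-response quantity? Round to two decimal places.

With the rival's output fixed at 86, Vertex's profit is π_V = (369 - 86 - q_V)q_V - (28q_V + 2q_V²) = (283 - q_V)q_V - (28q_V + 2q_V²).
∂π_V/∂q_V = 255 - 6q_V = 0, so q_V = 85/2.

42.50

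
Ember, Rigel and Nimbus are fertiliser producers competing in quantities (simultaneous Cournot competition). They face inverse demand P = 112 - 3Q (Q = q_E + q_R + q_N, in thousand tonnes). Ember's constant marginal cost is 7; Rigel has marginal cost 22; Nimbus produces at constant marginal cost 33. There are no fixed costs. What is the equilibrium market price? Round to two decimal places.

43.50

Ember's profit: π_E = (112 - 3Q)q_E - (7q_E). Setting ∂π_E/∂q_E = 0: 105 - 6q_E - 3(q_R + q_N) = 0.
Rigel's profit: π_R = (112 - 3Q)q_R - (22q_R). Setting ∂π_R/∂q_R = 0: 90 - 6q_R - 3(q_E + q_N) = 0.
Nimbus's first-order condition: 79 - 6q_N - 3(q_E + q_R) = 0.
Adding the 3 first-order conditions: 274 − 12Q = 0, so Q = 137/6.
Back-substituting: q_E = (105 − 137/2)/3 = 73/6, q_R = (90 − 137/2)/3 = 43/6, q_N = (79 − 137/2)/3 = 7/2.
Total output Q = 137/6, so price P = 112 - 3·(137/6) = 87/2.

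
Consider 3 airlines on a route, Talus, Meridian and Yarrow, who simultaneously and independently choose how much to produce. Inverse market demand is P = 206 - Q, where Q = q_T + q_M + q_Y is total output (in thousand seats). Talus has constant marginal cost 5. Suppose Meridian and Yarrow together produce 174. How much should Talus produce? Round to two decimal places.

13.50

With rivals' combined output fixed at 174, Talus's profit is π_T = (206 - 174 - q_T)q_T - (5q_T) = (32 - q_T)q_T - (5q_T).
∂π_T/∂q_T = 27 - 2q_T = 0, so q_T = 27/2.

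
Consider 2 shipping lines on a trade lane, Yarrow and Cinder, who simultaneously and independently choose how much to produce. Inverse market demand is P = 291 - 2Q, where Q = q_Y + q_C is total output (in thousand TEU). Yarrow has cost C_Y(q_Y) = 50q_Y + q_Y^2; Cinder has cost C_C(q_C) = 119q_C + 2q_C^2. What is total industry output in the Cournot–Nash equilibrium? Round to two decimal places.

48.50

Yarrow's profit: π_Y = (291 - 2Q)q_Y - (50q_Y + q_Y²). Setting ∂π_Y/∂q_Y = 0: 241 - 6q_Y - 2(q_C) = 0.
Cinder's first-order condition: 172 - 8q_C - 2(q_Y) = 0.
So q_Y = (241 - 2q_C)/6 and q_C = (172 - 2q_Y)/8.
Substituting one into the other gives q_Y = 36 and q_C = 25/2.
Total output Q = 36 + 25/2 = 97/2.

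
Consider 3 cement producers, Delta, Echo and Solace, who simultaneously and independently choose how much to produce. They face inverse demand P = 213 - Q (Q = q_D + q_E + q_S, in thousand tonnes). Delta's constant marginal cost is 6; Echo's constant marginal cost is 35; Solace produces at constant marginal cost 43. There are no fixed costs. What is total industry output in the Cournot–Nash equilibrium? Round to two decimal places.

Delta's profit: π_D = (213 - Q)q_D - (6q_D). Setting ∂π_D/∂q_D = 0: 207 - 2q_D - (q_E + q_S) = 0.
Echo's first-order condition: 178 - 2q_E - (q_D + q_S) = 0.
Solace's profit: π_S = (213 - Q)q_S - (43q_S). Setting ∂π_S/∂q_S = 0: 170 - 2q_S - (q_D + q_E) = 0.
Adding the 3 first-order conditions: 555 − 4Q = 0, so Q = 555/4.
Back-substituting: q_D = (207 − 555/4) = 273/4, q_E = (178 − 555/4) = 157/4, q_S = (170 − 555/4) = 125/4.
Total output Q = 273/4 + 157/4 + 125/4 = 555/4.

138.75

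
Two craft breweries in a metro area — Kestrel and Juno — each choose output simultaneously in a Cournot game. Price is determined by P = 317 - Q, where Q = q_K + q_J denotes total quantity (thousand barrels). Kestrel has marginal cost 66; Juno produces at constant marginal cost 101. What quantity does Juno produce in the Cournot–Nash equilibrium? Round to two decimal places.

Kestrel's profit: π_K = (317 - Q)q_K - (66q_K). Setting ∂π_K/∂q_K = 0: 251 - 2q_K - (q_J) = 0.
Juno's profit: π_J = (317 - Q)q_J - (101q_J). Setting ∂π_J/∂q_J = 0: 216 - 2q_J - (q_K) = 0.
So q_K = (251 - q_J)/2 and q_J = (216 - q_K)/2.
Substituting one into the other gives q_K = 286/3 and q_J = 181/3.

60.33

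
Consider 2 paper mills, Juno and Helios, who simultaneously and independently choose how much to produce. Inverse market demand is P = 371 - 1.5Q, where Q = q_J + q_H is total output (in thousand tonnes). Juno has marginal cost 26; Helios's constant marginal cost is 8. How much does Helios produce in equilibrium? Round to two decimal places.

84.67

Juno's profit: π_J = (371 - 1.5Q)q_J - (26q_J). Setting ∂π_J/∂q_J = 0: 345 - 3q_J - (3/2)(q_H) = 0.
Helios's profit: π_H = (371 - 1.5Q)q_H - (8q_H). Setting ∂π_H/∂q_H = 0: 363 - 3q_H - (3/2)(q_J) = 0.
Rearranging gives the reaction functions q_J = (345 - (3/2)q_H)/3 and q_H = (363 - (3/2)q_J)/3.
Solving the pair: q_J = 218/3, q_H = 254/3.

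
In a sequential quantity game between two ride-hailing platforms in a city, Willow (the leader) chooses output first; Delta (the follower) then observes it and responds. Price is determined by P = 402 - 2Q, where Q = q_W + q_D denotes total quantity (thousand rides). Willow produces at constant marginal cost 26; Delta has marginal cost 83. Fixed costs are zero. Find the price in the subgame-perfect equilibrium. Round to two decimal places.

134.25

Solve by backward induction. Given q_W, the follower Delta maximises π_D = (402 - 2q_W - 2q_D)q_D - 83q_D.
Setting the follower's marginal profit to zero, 319 - 2q_W - 4q_D = 0, i.e. q_D = (319 - 2q_W)/4.
The leader anticipates this reaction. Substituting into P = 402 - 2Q gives P = 485/2 - q_W, so π_W = (485/2 - q_W)q_W - 26q_W.
The leader's first-order condition 433/2 - 2q_W = 0 yields q_W = 433/4.
Then q_D = (319 - 2·(433/4))/4 = 205/8.
Total output Q = 1071/8, so price P = 402 - 2·(1071/8) = 537/4.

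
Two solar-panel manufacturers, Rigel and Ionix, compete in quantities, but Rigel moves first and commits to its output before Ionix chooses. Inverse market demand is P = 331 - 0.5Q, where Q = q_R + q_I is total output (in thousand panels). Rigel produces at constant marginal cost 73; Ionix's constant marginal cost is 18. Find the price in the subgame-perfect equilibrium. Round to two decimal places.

123.75

Solve by backward induction. Given q_R, the follower Ionix maximises π_I = (331 - (1/2)q_R - (1/2)q_I)q_I - 18q_I.
Setting the follower's marginal profit to zero, 313 - (1/2)q_R - q_I = 0, i.e. q_I = (313 - (1/2)q_R).
Rigel substitutes q_I(q_R) into its own profit: π_R = q_R(331 - (1/2)q_R - (313 - (1/2)q_R)/2) - 73q_R = (349/2 - (1/4)q_R)q_R - 73q_R.
The leader's first-order condition 203/2 - (1/2)q_R = 0 yields q_R = 203.
Then q_I = (313 - (1/2)·203) = 423/2.
Total output Q = 829/2, so price P = 331 - (1/2)·(829/2) = 495/4.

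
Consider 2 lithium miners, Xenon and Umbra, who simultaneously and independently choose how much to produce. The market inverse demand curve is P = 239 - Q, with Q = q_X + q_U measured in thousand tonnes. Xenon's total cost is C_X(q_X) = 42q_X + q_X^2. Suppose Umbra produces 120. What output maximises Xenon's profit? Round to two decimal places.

19.25

With the rival's output fixed at 120, Xenon's profit is π_X = (239 - 120 - q_X)q_X - (42q_X + q_X²) = (119 - q_X)q_X - (42q_X + q_X²).
∂π_X/∂q_X = 77 - 4q_X = 0, so q_X = 77/4.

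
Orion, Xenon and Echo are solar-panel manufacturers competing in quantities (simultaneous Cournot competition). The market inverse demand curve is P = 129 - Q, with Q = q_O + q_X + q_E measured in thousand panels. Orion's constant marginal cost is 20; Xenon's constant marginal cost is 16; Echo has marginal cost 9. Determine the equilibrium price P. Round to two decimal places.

Orion's profit: π_O = (129 - Q)q_O - (20q_O). Setting ∂π_O/∂q_O = 0: 109 - 2q_O - (q_X + q_E) = 0.
Xenon's profit: π_X = (129 - Q)q_X - (16q_X). Setting ∂π_X/∂q_X = 0: 113 - 2q_X - (q_O + q_E) = 0.
Echo's first-order condition: 120 - 2q_E - (q_O + q_X) = 0.
Adding the 3 conditions: 342 − 2Q − 2Q = 0, i.e. Q = 171/2.
Back-substituting: q_O = (109 − 171/2) = 47/2, q_X = (113 − 171/2) = 55/2, q_E = (120 − 171/2) = 69/2.
Total output Q = 171/2, so price P = 129 - 171/2 = 87/2.

43.50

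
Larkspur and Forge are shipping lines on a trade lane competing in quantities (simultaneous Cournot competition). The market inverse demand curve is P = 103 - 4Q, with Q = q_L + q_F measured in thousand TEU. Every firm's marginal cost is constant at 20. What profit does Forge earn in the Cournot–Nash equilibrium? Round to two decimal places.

191.36

A representative firm's profit is π_i = q_i(103 - 4Q) - 20q_i.
First-order condition (treating rivals' output as given): 83 - 8q_i - 4q_j = 0.
With identical firms every q_j equals q_i, so q_j = q_i and 83 = 12q_i, giving q_i = 83/12.
Price P = 103 - 4·(83/6) = 143/3.
Forge's profit: (143/3 - 20)·(83/12) = 191.3611.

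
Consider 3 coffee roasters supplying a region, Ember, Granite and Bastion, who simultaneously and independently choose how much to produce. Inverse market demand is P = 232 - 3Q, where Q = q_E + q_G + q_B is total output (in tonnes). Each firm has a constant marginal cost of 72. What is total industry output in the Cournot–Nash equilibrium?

A representative firm's profit is π_i = q_i(232 - 3Q) - 72q_i.
First-order condition (treating rivals' output as given): 160 - 6q_i - 3·Σ_{j≠i} q_j = 0.
With identical firms every q_j equals q_i, so Σ_{j≠i} q_j = 2q_i and 160 = 12q_i, giving q_i = 40/3.
Total output Q = 40/3 + 40/3 + 40/3 = 40.

40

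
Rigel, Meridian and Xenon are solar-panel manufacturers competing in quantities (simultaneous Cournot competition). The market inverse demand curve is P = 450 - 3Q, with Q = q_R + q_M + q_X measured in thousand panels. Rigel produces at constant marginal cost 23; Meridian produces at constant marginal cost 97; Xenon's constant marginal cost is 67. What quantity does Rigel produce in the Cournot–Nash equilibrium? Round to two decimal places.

45.42

Rigel's profit: π_R = (450 - 3Q)q_R - (23q_R). Setting ∂π_R/∂q_R = 0: 427 - 6q_R - 3(q_M + q_X) = 0.
Meridian's first-order condition: 353 - 6q_M - 3(q_R + q_X) = 0.
Xenon's first-order condition: 383 - 6q_X - 3(q_R + q_M) = 0.
Summing all 3 equations gives 1163 − 12Q = 0, hence Q = 1163/12.
Back-substituting: q_R = (427 − 1163/4)/3 = 545/12, q_M = (353 − 1163/4)/3 = 83/4, q_X = (383 − 1163/4)/3 = 123/4.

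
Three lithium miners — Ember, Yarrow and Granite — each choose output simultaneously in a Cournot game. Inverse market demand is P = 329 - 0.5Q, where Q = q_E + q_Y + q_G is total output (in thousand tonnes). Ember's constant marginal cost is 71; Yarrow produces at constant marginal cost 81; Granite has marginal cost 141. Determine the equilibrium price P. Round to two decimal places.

155.50

Ember's profit: π_E = (329 - 0.5Q)q_E - (71q_E). Setting ∂π_E/∂q_E = 0: 258 - q_E - (1/2)(q_Y + q_G) = 0.
Yarrow's profit: π_Y = (329 - 0.5Q)q_Y - (81q_Y). Setting ∂π_Y/∂q_Y = 0: 248 - q_Y - (1/2)(q_E + q_G) = 0.
Granite's profit: π_G = (329 - 0.5Q)q_G - (141q_G). Setting ∂π_G/∂q_G = 0: 188 - q_G - (1/2)(q_E + q_Y) = 0.
Adding the 3 first-order conditions: 694 − 2Q = 0, so Q = 347.
Back-substituting: q_E = (258 − 347/2)/(1/2) = 169, q_Y = (248 − 347/2)/(1/2) = 149, q_G = (188 − 347/2)/(1/2) = 29.
Total output Q = 347, so price P = 329 - (1/2)·347 = 311/2.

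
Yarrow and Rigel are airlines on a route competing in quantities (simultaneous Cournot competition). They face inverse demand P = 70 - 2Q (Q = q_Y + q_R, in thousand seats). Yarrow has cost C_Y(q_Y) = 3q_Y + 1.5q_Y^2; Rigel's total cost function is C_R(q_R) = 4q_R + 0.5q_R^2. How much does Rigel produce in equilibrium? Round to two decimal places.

10.58

Yarrow's profit: π_Y = (70 - 2Q)q_Y - (3q_Y + (3/2)q_Y²). Setting ∂π_Y/∂q_Y = 0: 67 - 7q_Y - 2(q_R) = 0.
Rigel's first-order condition: 66 - 5q_R - 2(q_Y) = 0.
So q_Y = (67 - 2q_R)/7 and q_R = (66 - 2q_Y)/5.
Solving the pair: q_Y = 203/31, q_R = 328/31.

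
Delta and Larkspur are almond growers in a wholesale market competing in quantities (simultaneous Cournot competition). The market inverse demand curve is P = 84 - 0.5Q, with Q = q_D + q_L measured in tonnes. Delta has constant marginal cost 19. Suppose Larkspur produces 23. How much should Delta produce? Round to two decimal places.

53.50

With the rival's output fixed at 23, Delta's profit is π_D = (84 - (1/2)·23 - (1/2)q_D)q_D - (19q_D) = (145/2 - (1/2)q_D)q_D - (19q_D).
∂π_D/∂q_D = 107/2 - q_D = 0, so q_D = 107/2.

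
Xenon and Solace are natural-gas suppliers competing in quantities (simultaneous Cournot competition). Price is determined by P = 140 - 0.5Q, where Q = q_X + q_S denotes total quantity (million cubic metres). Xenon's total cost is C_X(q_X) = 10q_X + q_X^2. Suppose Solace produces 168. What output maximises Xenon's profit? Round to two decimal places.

With the rival's output fixed at 168, Xenon's profit is π_X = (140 - (1/2)·168 - (1/2)q_X)q_X - (10q_X + q_X²) = (56 - (1/2)q_X)q_X - (10q_X + q_X²).
∂π_X/∂q_X = 46 - 3q_X = 0, so q_X = 46/3.

15.33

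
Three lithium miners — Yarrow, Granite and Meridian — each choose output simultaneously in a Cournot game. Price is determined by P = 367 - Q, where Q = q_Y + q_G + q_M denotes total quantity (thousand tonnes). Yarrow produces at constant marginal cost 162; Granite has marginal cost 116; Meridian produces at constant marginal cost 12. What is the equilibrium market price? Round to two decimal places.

Yarrow's profit: π_Y = (367 - Q)q_Y - (162q_Y). Setting ∂π_Y/∂q_Y = 0: 205 - 2q_Y - (q_G + q_M) = 0.
Granite's first-order condition: 251 - 2q_G - (q_Y + q_M) = 0.
Meridian's profit: π_M = (367 - Q)q_M - (12q_M). Setting ∂π_M/∂q_M = 0: 355 - 2q_M - (q_Y + q_G) = 0.
Adding the 3 conditions: 811 − 2Q − 2Q = 0, i.e. Q = 811/4.
Back-substituting: q_Y = (205 − 811/4) = 9/4, q_G = (251 − 811/4) = 193/4, q_M = (355 − 811/4) = 609/4.
Total output Q = 811/4, so price P = 367 - 811/4 = 657/4.

164.25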